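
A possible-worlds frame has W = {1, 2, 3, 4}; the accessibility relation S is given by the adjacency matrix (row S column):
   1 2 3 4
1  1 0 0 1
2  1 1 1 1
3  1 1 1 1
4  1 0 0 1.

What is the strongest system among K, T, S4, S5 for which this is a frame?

Reflexive (axiom T): yes — every world is S-related to itself.
Transitive (axiom 4): yes — every two-step S-path is closed by a direct edge.
Euclidean (axiom 5): no — 2 S 1 and 2 S 3, but not 1 S 3.
So F validates K, T, S4; S5 would additionally require S to be Euclidean. The strongest is S4.

S4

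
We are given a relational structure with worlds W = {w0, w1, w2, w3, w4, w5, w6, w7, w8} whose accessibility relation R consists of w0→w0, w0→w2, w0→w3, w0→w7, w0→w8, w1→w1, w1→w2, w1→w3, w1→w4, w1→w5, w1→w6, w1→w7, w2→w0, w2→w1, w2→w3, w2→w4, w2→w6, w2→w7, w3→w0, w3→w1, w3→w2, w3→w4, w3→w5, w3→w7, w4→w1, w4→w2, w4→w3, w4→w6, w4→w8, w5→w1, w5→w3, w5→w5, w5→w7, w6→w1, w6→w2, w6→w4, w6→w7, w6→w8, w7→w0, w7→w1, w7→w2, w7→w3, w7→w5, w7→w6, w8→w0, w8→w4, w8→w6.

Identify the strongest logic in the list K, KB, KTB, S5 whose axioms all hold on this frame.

KB

Symmetric (axiom B): yes — every pair in R has its reverse in R.
Reflexive (axiom T): no — w2 is not related to itself.
Euclidean (axiom 5): no — w0 R w2 and w0 R w8, but not w2 R w8.
So F validates K, KB; KTB would additionally require R to be reflexive. The strongest is KB.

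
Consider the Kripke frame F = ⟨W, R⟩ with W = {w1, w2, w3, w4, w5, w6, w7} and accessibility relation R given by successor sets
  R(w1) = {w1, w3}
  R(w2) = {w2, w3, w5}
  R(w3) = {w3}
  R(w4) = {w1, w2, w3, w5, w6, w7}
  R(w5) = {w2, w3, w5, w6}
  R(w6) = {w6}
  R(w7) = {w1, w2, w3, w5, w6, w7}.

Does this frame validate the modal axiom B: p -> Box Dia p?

By correspondence theory, B is valid on a frame iff R is symmetric.
Symmetric: no — w1 R w3 but not w3 R w1.

No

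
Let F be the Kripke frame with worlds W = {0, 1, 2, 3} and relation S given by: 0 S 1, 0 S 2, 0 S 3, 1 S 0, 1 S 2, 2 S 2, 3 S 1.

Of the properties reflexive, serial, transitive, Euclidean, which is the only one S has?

Reflexive: no — 0 is not related to itself.
Serial: yes — every world has a successor (e.g. 0 S 1).
Transitive: no — 1 S 0 and 0 S 3, but not 1 S 3.
Euclidean: no — 0 S 1 and 0 S 3, but not 1 S 3.
Only serial holds.

serial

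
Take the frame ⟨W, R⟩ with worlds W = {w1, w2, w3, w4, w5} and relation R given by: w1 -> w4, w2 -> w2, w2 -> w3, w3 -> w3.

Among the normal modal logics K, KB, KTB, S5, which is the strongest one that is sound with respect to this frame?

K

Symmetric (axiom B): no — w1 R w4 but not w4 R w1.
Reflexive (axiom T): no — w1 is not related to itself.
Euclidean (axiom 5): no — w1 R w4 and w1 R w4, but not w4 R w4.
So F validates K; KB would additionally require R to be symmetric. The strongest is K.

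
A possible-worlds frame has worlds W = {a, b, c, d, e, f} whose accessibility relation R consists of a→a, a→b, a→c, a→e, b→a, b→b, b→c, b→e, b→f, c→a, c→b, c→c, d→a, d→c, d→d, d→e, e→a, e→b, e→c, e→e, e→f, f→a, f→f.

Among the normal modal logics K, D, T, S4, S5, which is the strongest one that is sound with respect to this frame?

Serial (axiom D): yes — every world has a successor (e.g. a R a).
Reflexive (axiom T): yes — every world is R-related to itself.
Transitive (axiom 4): no — a R b and b R f, but not a R f.
Euclidean (axiom 5): no — a R c and a R e, but not c R e.
So F validates K, D, T; S4 would additionally require R to be transitive. The strongest is T.

T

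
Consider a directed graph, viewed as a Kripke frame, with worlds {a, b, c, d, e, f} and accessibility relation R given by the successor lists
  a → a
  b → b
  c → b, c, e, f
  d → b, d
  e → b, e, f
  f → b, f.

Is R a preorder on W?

Reflexive: yes — every world is R-related to itself.
Transitive: yes — every two-step R-path is closed by a direct edge.
So R is a preorder.

Yes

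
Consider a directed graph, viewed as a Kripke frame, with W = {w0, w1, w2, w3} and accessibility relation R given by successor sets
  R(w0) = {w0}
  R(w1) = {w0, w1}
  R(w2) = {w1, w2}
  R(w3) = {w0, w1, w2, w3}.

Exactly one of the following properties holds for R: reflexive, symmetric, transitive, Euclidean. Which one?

Reflexive: yes — every world is R-related to itself.
Symmetric: no — w1 R w0 but not w0 R w1.
Transitive: no — w2 R w1 and w1 R w0, but not w2 R w0.
Euclidean: no — w3 R w0 and w3 R w1, but not w0 R w1.
Only reflexive holds.

reflexive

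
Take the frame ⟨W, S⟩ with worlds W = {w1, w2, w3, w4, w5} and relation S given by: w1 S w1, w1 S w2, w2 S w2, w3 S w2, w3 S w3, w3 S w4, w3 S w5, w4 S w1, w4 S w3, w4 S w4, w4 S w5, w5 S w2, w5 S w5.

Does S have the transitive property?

No

Transitive: no — w3 S w4 and w4 S w1, but not w3 S w1.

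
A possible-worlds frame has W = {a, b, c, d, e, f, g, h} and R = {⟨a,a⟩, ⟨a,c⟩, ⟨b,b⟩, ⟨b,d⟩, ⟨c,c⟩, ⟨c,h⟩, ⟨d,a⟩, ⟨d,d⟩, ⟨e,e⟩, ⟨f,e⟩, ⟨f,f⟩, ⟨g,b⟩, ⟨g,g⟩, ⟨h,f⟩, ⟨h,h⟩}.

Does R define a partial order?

Reflexive: yes — every world is R-related to itself.
Transitive: no — a R c and c R h, but not a R h.
Antisymmetric: yes — no distinct pair is related both ways.
So R is not a partial order.

No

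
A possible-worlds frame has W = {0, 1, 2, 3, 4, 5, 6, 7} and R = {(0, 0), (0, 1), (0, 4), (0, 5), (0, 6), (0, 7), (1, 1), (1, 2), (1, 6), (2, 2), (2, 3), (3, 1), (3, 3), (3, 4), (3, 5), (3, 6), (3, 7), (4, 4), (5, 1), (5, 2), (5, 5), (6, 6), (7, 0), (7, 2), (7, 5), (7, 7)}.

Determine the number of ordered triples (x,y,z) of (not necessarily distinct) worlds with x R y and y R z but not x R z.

Enumerating: (0,1,2), (0,5,2), (0,7,2), (1,2,3), (2,3,1), (2,3,4), (2,3,5), (2,3,6), (2,3,7), (3,1,2), (3,5,2), (3,7,0), … and 8 more.
Total: 20.

20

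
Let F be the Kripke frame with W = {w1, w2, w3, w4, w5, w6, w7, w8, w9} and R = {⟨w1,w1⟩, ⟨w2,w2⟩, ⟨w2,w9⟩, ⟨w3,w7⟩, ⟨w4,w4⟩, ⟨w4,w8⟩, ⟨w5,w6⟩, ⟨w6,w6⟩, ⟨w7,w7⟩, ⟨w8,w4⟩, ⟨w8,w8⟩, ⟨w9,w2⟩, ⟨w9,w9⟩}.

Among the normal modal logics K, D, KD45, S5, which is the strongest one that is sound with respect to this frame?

KD45

Serial (axiom D): yes — every world has a successor (e.g. w1 R w1).
Euclidean (axiom 5): yes — any two successors of a common world are R-related.
Transitive (axiom 4): yes — every two-step R-path is closed by a direct edge.
Reflexive (axiom T): no — w3 is not related to itself.
So F validates K, D, KD45; S5 would additionally require R to be reflexive. The strongest is KD45.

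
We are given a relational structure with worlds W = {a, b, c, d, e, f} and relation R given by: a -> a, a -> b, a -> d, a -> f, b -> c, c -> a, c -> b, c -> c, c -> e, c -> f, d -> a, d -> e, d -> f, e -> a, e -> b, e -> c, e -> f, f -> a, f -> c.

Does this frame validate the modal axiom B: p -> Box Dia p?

No

By correspondence theory, B is valid on a frame iff R is symmetric.
Symmetric: no — a R b but not b R a.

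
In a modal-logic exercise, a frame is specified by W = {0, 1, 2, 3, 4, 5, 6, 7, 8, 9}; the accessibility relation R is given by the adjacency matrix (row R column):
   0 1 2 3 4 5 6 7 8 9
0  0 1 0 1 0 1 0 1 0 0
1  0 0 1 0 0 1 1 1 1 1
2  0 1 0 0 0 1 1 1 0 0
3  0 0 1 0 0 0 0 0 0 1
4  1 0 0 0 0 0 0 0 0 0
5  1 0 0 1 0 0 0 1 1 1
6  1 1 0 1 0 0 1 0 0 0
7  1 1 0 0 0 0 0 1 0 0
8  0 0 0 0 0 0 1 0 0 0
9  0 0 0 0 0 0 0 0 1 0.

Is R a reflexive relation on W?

No

Reflexive: no — 0 is not related to itself.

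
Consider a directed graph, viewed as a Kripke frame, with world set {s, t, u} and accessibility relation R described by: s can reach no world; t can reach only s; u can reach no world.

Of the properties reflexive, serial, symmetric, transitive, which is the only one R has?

Reflexive: no — s is not related to itself.
Serial: no — s has no R-successor.
Symmetric: no — t R s but not s R t.
Transitive: yes — every two-step R-path is closed by a direct edge.
Only transitive holds.

transitive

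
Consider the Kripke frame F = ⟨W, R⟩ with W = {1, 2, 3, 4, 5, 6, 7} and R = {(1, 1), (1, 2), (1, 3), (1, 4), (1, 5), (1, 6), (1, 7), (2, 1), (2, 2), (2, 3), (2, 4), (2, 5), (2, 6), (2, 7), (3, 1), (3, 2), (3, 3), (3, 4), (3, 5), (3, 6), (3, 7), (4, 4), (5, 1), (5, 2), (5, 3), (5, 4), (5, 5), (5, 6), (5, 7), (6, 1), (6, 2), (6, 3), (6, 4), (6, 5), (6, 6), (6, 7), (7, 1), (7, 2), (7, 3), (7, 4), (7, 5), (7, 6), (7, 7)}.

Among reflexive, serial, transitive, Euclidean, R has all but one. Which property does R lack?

Reflexive: yes — every world is R-related to itself.
Serial: yes — every world has a successor (e.g. 1 R 1).
Transitive: yes — every two-step R-path is closed by a direct edge.
Euclidean: no — 1 R 4 and 1 R 2, but not 4 R 2.
Only Euclidean fails.

Euclidean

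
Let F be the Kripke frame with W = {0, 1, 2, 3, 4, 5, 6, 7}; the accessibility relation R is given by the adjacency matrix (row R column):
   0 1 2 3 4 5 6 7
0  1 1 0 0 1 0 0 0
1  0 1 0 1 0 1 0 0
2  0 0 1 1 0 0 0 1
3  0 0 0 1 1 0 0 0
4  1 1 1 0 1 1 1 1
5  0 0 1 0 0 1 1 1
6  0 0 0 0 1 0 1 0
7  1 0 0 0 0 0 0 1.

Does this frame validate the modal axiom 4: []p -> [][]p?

Axiom 4 corresponds to the accessibility relation being transitive.
Transitive: no — 0 R 1 and 1 R 3, but not 0 R 3.

No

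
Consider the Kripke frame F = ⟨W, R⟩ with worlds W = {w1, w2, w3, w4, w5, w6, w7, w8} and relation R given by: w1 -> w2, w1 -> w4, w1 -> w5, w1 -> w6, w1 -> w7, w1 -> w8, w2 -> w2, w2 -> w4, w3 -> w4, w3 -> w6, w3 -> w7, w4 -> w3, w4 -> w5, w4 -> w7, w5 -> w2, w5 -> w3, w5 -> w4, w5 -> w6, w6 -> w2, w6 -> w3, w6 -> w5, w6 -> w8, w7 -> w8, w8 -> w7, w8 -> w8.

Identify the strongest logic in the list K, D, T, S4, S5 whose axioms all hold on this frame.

Serial (axiom D): yes — every world has a successor (e.g. w1 R w2).
Reflexive (axiom T): no — w1 is not related to itself.
Transitive (axiom 4): no — w1 R w4 and w4 R w3, but not w1 R w3.
Euclidean (axiom 5): no — w1 R w2 and w1 R w5, but not w2 R w5.
So F validates K, D; T would additionally require R to be reflexive. The strongest is D.

D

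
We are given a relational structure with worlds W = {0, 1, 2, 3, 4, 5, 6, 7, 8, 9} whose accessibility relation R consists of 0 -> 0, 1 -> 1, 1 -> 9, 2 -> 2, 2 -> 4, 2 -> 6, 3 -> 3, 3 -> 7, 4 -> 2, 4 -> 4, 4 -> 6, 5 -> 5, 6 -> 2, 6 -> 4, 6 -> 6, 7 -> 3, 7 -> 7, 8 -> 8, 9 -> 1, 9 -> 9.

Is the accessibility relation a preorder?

Yes

Reflexive: yes — every world is R-related to itself.
Transitive: yes — every two-step R-path is closed by a direct edge.
So R is a preorder.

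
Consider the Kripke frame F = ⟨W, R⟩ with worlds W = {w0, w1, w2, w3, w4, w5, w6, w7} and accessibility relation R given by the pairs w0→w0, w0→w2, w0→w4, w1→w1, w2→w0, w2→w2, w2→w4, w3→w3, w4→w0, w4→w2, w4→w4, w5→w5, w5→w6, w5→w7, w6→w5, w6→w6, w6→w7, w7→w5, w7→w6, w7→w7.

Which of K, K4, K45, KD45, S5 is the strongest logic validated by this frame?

Transitive (axiom 4): yes — every two-step R-path is closed by a direct edge.
Euclidean (axiom 5): yes — any two successors of a common world are R-related.
Serial (axiom D): yes — every world has a successor (e.g. w0 R w0).
Reflexive (axiom T): yes — every world is R-related to itself.
So F validates K, K4, K45, KD45, S5. The strongest is S5.

S5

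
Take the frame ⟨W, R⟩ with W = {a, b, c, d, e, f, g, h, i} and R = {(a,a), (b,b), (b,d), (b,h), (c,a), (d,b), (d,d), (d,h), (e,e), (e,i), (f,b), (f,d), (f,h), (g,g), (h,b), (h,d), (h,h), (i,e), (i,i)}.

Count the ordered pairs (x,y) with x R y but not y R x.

Enumerating: (c,a), (f,b), (f,d), (f,h).

4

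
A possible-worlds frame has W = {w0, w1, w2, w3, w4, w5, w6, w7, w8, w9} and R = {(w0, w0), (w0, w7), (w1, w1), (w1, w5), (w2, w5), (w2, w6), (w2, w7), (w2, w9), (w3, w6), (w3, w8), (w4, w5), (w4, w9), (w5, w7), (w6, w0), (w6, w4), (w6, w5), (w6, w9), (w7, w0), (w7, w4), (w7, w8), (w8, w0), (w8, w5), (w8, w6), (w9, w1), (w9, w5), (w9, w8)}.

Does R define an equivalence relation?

Reflexive: no — w2 is not related to itself.
Symmetric: no — w1 R w5 but not w5 R w1.
Transitive: no — w0 R w7 and w7 R w4, but not w0 R w4.
So R is not an equivalence relation.

No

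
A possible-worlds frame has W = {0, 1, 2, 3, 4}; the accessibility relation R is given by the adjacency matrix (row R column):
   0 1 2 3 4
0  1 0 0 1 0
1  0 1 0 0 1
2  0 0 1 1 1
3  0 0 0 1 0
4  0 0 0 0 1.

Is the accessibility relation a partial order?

Yes

Reflexive: yes — every world is R-related to itself.
Transitive: yes — every two-step R-path is closed by a direct edge.
Antisymmetric: yes — no distinct pair is related both ways.
So R is a partial order.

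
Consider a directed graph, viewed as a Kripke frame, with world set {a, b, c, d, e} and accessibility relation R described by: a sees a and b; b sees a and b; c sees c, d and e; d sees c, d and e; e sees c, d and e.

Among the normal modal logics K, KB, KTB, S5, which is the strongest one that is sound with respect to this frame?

S5

Symmetric (axiom B): yes — every pair in R has its reverse in R.
Reflexive (axiom T): yes — every world is R-related to itself.
Euclidean (axiom 5): yes — any two successors of a common world are R-related.
So F validates K, KB, KTB, S5. The strongest is S5.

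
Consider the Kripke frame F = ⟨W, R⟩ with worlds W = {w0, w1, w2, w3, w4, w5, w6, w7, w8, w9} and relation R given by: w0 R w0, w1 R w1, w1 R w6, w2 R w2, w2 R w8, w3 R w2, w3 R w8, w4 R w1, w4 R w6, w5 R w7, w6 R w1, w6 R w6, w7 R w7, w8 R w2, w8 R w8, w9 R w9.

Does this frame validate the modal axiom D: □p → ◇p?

Axiom D corresponds to the accessibility relation being serial.
Serial: yes — every world has a successor (e.g. w0 R w0).

Yes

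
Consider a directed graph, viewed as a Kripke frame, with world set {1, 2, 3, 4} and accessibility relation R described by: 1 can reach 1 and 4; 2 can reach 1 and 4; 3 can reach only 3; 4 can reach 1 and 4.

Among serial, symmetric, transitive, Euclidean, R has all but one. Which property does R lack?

symmetric

Serial: yes — every world has a successor (e.g. 1 R 1).
Symmetric: no — 2 R 1 but not 1 R 2.
Transitive: yes — every two-step R-path is closed by a direct edge.
Euclidean: yes — any two successors of a common world are R-related.
Only symmetric fails.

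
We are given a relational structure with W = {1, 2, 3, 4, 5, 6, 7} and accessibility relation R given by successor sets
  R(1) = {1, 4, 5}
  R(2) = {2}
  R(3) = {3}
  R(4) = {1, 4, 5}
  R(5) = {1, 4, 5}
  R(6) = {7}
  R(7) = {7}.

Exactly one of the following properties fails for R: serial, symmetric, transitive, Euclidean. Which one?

Serial: yes — every world has a successor (e.g. 1 R 1).
Symmetric: no — 6 R 7 but not 7 R 6.
Transitive: yes — every two-step R-path is closed by a direct edge.
Euclidean: yes — any two successors of a common world are R-related.
Only symmetric fails.

symmetric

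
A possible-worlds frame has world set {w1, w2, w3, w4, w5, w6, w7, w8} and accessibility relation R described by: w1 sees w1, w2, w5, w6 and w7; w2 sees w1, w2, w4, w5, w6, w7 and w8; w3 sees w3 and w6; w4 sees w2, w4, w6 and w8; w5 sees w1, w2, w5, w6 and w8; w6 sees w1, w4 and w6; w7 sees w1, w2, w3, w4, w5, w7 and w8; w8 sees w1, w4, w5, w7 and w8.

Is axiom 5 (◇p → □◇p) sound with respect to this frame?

No

Axiom 5 corresponds to the accessibility relation being Euclidean.
Euclidean: no — w1 R w5 and w1 R w7, but not w5 R w7.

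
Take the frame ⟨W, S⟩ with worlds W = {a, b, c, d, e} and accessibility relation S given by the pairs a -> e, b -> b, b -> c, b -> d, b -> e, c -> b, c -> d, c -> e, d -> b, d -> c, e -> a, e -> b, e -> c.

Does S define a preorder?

Reflexive: no — a is not related to itself.
Transitive: no — a S e and e S b, but not a S b.
So S is not a preorder.

No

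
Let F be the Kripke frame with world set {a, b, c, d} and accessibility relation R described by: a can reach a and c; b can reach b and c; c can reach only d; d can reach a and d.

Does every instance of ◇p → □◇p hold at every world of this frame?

No

By correspondence theory, 5 is valid on a frame iff R is Euclidean.
Euclidean: no — a R c and a R a, but not c R a.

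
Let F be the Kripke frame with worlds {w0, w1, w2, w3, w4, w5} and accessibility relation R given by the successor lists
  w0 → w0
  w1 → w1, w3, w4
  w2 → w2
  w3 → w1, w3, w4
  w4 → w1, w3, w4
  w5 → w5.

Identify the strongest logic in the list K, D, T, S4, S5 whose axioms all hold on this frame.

Serial (axiom D): yes — every world has a successor (e.g. w0 R w0).
Reflexive (axiom T): yes — every world is R-related to itself.
Transitive (axiom 4): yes — every two-step R-path is closed by a direct edge.
Euclidean (axiom 5): yes — any two successors of a common world are R-related.
So F validates K, D, T, S4, S5. The strongest is S5.

S5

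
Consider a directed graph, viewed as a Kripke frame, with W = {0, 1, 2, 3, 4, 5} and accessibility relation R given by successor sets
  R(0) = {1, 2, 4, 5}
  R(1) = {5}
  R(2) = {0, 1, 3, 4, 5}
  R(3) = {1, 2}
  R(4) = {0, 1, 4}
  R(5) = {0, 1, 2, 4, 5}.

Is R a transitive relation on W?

No

Transitive: no — 0 R 2 and 2 R 3, but not 0 R 3.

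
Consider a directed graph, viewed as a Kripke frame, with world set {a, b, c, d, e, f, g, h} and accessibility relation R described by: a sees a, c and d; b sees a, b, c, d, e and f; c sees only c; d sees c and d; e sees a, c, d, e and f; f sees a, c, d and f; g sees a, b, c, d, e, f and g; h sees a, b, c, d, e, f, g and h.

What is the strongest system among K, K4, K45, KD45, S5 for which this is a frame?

Transitive (axiom 4): yes — every two-step R-path is closed by a direct edge.
Euclidean (axiom 5): no — a R c and a R d, but not c R d.
Serial (axiom D): yes — every world has a successor (e.g. a R a).
Reflexive (axiom T): yes — every world is R-related to itself.
So F validates K, K4; K45 would additionally require R to be Euclidean. The strongest is K4.

K4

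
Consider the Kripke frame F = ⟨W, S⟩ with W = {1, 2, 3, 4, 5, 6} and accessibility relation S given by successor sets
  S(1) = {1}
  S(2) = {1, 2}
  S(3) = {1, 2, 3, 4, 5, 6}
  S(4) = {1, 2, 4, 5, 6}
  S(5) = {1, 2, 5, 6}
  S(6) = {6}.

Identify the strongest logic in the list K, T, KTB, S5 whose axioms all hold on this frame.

T

Reflexive (axiom T): yes — every world is S-related to itself.
Symmetric (axiom B): no — 2 S 1 but not 1 S 2.
Euclidean (axiom 5): no — 3 S 1 and 3 S 2, but not 1 S 2.
So F validates K, T; KTB would additionally require S to be symmetric. The strongest is T.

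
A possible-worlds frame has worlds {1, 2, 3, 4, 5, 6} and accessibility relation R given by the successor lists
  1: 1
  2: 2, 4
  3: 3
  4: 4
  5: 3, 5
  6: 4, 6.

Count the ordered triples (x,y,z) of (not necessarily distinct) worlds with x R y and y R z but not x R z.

0

R is transitive; there are no such tuples.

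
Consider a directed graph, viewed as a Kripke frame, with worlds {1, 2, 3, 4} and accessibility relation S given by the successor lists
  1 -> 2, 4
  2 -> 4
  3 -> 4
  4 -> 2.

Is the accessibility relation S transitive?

No

Transitive: no — 3 S 4 and 4 S 2, but not 3 S 2.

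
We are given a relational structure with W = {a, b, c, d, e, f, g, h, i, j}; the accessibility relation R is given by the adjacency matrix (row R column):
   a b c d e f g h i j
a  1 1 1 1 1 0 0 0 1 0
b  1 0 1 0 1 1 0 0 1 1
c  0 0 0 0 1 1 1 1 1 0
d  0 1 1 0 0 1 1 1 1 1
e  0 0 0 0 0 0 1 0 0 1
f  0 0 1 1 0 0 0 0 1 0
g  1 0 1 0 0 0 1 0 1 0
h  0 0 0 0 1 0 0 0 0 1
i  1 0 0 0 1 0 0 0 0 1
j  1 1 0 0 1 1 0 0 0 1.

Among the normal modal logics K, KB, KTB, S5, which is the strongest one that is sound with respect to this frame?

Symmetric (axiom B): no — a R c but not c R a.
Reflexive (axiom T): no — b is not related to itself.
Euclidean (axiom 5): no — a R b and a R d, but not b R d.
So F validates K; KB would additionally require R to be symmetric. The strongest is K.

K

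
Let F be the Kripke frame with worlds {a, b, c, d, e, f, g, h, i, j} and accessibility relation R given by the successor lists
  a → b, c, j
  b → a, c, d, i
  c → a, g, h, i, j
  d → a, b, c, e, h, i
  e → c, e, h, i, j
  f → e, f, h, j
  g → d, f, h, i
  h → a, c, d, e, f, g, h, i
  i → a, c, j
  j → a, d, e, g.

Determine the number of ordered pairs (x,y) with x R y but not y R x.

Enumerating: (b,c), (b,i), (c,g), (c,j), (d,a), (d,c), (d,e), (d,i), (e,c), (e,i), (f,e), (f,j), … and 9 more.
Total: 21.

21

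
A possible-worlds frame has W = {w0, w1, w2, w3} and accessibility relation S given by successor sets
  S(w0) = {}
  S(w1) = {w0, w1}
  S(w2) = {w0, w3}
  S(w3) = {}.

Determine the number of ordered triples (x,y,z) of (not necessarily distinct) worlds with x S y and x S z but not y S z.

6

Enumerating: (w1,w0,w0), (w1,w0,w1), (w2,w0,w0), (w2,w0,w3), (w2,w3,w0), (w2,w3,w3).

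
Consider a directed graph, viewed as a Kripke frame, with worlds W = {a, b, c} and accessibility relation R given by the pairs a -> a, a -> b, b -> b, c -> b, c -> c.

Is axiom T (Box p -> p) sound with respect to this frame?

By correspondence theory, T is valid on a frame iff R is reflexive.
Reflexive: yes — every world is R-related to itself.

Yes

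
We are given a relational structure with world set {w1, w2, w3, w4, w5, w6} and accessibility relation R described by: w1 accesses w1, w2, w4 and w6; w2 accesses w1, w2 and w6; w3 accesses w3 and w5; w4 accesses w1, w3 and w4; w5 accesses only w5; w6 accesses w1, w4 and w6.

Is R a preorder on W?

Reflexive: yes — every world is R-related to itself.
Transitive: no — w1 R w4 and w4 R w3, but not w1 R w3.
So R is not a preorder.

No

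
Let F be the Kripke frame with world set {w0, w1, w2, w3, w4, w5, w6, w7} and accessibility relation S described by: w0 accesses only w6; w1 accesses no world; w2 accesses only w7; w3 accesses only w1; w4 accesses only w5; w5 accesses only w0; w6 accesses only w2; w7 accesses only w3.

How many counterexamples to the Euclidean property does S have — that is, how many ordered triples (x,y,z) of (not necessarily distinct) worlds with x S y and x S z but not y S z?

7

Enumerating: (w0,w6,w6), (w2,w7,w7), (w3,w1,w1), (w4,w5,w5), (w5,w0,w0), (w6,w2,w2), (w7,w3,w3).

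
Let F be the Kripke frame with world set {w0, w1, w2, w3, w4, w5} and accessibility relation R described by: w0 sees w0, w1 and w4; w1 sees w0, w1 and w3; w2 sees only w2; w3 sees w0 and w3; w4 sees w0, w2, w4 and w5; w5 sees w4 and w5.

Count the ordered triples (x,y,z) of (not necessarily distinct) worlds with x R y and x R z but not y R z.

Enumerating: (w0,w1,w4), (w0,w4,w1), (w1,w0,w3), (w1,w3,w1), (w3,w0,w3), (w4,w0,w2), (w4,w0,w5), (w4,w2,w0), (w4,w2,w4), (w4,w2,w5), (w4,w5,w0), (w4,w5,w2).

12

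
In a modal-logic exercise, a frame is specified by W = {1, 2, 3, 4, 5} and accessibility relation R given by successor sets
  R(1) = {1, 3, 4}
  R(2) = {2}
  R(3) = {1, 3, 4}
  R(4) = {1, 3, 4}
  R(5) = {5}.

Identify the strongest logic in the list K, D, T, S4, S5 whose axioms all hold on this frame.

S5

Serial (axiom D): yes — every world has a successor (e.g. 1 R 1).
Reflexive (axiom T): yes — every world is R-related to itself.
Transitive (axiom 4): yes — every two-step R-path is closed by a direct edge.
Euclidean (axiom 5): yes — any two successors of a common world are R-related.
So F validates K, D, T, S4, S5. The strongest is S5.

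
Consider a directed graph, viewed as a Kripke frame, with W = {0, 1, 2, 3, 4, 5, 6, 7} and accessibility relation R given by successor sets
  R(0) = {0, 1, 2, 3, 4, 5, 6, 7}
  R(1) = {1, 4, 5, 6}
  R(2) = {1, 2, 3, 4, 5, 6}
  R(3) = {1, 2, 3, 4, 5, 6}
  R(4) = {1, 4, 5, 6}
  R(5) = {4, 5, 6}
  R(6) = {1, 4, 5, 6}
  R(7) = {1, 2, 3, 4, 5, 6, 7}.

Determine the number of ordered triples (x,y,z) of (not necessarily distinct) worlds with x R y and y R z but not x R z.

Enumerating: (5,4,1), (5,6,1).

2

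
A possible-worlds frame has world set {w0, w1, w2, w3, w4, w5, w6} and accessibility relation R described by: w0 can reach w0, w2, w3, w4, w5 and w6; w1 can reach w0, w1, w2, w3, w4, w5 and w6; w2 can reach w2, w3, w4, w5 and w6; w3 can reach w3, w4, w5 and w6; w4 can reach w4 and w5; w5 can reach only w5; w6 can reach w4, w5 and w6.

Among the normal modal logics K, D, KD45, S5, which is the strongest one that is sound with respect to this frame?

D

Serial (axiom D): yes — every world has a successor (e.g. w0 R w0).
Euclidean (axiom 5): no — w0 R w3 and w0 R w2, but not w3 R w2.
Transitive (axiom 4): yes — every two-step R-path is closed by a direct edge.
Reflexive (axiom T): yes — every world is R-related to itself.
So F validates K, D; KD45 would additionally require R to be Euclidean. The strongest is D.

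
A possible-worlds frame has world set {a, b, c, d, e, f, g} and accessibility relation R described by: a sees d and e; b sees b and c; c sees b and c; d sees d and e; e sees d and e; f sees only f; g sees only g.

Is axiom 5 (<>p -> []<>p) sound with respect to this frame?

Yes

The schema 5 characterises exactly the Euclidean frames.
Euclidean: yes — any two successors of a common world are R-related.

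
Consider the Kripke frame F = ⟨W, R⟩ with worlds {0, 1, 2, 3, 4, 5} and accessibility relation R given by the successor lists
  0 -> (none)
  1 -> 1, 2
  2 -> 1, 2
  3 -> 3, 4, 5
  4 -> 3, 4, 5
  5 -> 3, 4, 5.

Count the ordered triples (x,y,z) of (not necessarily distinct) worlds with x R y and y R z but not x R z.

0

R is transitive; there are no such tuples.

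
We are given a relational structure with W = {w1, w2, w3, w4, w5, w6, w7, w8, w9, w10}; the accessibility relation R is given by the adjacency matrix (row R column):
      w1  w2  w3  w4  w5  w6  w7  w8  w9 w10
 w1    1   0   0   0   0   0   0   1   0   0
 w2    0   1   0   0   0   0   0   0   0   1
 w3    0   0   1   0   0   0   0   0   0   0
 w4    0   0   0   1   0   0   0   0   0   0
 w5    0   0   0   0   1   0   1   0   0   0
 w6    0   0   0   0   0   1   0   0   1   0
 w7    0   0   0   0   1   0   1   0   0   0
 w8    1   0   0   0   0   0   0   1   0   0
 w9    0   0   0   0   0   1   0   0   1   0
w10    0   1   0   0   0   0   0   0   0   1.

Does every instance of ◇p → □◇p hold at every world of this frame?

Axiom 5 corresponds to the accessibility relation being Euclidean.
Euclidean: yes — any two successors of a common world are R-related.

Yes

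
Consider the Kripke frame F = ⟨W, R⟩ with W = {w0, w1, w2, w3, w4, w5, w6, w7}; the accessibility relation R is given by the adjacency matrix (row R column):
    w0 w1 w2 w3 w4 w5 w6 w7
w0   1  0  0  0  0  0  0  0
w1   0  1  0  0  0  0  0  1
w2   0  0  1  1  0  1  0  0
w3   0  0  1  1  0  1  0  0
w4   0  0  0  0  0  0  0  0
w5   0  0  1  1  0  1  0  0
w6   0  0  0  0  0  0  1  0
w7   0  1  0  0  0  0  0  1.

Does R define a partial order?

Reflexive: no — w4 is not related to itself.
Transitive: yes — every two-step R-path is closed by a direct edge.
Antisymmetric: no — w1 R w7 and w7 R w1 with w1 ≠ w7.
So R is not a partial order.

No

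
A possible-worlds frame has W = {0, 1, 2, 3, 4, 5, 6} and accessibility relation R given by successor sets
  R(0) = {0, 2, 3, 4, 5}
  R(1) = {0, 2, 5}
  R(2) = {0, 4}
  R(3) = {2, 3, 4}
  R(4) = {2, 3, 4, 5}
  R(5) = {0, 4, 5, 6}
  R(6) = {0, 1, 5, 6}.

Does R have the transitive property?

Transitive: no — 0 R 5 and 5 R 6, but not 0 R 6.

No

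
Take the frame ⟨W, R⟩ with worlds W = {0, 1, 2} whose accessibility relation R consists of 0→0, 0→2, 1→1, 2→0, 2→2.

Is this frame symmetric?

Yes

Symmetric: yes — every pair in R has its reverse in R.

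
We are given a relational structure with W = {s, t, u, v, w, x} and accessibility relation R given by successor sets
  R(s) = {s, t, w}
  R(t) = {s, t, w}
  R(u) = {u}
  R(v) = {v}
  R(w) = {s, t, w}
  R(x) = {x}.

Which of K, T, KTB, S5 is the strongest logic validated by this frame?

S5

Reflexive (axiom T): yes — every world is R-related to itself.
Symmetric (axiom B): yes — every pair in R has its reverse in R.
Euclidean (axiom 5): yes — any two successors of a common world are R-related.
So F validates K, T, KTB, S5. The strongest is S5.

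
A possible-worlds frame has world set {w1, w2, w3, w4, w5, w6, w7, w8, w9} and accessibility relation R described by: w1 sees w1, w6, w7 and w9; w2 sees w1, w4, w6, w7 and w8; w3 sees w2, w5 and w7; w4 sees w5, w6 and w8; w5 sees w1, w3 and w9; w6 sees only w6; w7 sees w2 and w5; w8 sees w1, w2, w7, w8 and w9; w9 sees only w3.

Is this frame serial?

Yes

Serial: yes — every world has a successor (e.g. w1 R w1).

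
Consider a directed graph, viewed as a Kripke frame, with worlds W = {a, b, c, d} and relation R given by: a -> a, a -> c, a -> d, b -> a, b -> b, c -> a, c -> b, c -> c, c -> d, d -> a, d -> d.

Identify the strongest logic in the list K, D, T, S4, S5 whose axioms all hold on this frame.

Serial (axiom D): yes — every world has a successor (e.g. a R a).
Reflexive (axiom T): yes — every world is R-related to itself.
Transitive (axiom 4): no — a R c and c R b, but not a R b.
Euclidean (axiom 5): no — a R d and a R c, but not d R c.
So F validates K, D, T; S4 would additionally require R to be transitive. The strongest is T.

T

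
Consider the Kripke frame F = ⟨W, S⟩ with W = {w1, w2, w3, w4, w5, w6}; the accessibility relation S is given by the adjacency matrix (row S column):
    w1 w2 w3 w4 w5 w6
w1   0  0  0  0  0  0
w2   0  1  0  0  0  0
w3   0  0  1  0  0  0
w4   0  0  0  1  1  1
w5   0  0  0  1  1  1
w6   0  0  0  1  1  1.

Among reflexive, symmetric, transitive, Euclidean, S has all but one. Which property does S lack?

reflexive

Reflexive: no — w1 is not related to itself.
Symmetric: yes — every pair in S has its reverse in S.
Transitive: yes — every two-step S-path is closed by a direct edge.
Euclidean: yes — any two successors of a common world are S-related.
Only reflexive fails.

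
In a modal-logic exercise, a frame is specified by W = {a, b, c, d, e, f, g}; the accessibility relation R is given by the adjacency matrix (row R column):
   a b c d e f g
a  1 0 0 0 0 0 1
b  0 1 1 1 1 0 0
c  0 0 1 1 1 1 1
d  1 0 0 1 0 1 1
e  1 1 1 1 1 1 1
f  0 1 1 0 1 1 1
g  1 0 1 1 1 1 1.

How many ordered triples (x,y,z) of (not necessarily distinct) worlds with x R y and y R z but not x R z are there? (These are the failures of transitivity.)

Enumerating: (a,g,c), (a,g,d), (a,g,e), (a,g,f), (b,c,f), (b,c,g), (b,d,a), (b,d,f), (b,d,g), (b,e,a), (b,e,f), (b,e,g), … and 18 more.
Total: 30.

30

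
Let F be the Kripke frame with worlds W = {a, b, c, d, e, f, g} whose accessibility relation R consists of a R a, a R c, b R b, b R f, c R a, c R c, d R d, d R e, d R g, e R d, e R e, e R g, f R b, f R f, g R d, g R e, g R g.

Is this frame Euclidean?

Yes

Euclidean: yes — any two successors of a common world are R-related.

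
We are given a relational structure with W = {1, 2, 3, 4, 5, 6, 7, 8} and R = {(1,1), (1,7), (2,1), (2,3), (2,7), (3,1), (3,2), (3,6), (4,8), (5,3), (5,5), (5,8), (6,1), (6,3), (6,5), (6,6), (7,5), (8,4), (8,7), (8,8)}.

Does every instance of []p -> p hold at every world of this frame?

By correspondence theory, T is valid on a frame iff R is reflexive.
Reflexive: no — 2 is not related to itself.

No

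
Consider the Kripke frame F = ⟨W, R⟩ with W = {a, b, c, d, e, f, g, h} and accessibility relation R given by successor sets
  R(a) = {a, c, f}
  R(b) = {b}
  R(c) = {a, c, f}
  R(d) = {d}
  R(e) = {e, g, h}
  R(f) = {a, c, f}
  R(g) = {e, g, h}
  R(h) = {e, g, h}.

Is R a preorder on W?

Reflexive: yes — every world is R-related to itself.
Transitive: yes — every two-step R-path is closed by a direct edge.
So R is a preorder.

Yes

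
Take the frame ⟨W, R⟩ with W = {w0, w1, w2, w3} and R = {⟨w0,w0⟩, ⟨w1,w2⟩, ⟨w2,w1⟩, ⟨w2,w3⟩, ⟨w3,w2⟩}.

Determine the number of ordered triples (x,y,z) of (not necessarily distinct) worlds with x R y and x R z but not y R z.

Enumerating: (w1,w2,w2), (w2,w1,w1), (w2,w1,w3), (w2,w3,w1), (w2,w3,w3), (w3,w2,w2).

6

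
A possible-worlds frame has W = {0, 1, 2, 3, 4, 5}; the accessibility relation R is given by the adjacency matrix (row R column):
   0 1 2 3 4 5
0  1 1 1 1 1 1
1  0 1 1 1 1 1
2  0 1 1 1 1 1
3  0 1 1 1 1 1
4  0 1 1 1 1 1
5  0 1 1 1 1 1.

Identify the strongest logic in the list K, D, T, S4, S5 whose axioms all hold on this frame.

Serial (axiom D): yes — every world has a successor (e.g. 0 R 0).
Reflexive (axiom T): yes — every world is R-related to itself.
Transitive (axiom 4): yes — every two-step R-path is closed by a direct edge.
Euclidean (axiom 5): no — 0 R 1 and 0 R 0, but not 1 R 0.
So F validates K, D, T, S4; S5 would additionally require R to be Euclidean. The strongest is S4.

S4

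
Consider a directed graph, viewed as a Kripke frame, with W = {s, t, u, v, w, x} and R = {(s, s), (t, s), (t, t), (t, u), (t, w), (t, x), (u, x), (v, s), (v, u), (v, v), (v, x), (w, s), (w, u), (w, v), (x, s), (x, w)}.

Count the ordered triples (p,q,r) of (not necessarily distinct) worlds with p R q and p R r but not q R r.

Enumerating: (t,s,t), (t,s,u), (t,s,w), (t,s,x), (t,u,s), (t,u,t), (t,u,u), (t,u,w), (t,w,t), (t,w,w), (t,w,x), (t,x,t), … and 19 more.
Total: 31.

31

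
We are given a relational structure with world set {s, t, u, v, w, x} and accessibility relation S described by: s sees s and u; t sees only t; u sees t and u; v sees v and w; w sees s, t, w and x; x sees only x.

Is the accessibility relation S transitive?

No

Transitive: no — s S u and u S t, but not s S t.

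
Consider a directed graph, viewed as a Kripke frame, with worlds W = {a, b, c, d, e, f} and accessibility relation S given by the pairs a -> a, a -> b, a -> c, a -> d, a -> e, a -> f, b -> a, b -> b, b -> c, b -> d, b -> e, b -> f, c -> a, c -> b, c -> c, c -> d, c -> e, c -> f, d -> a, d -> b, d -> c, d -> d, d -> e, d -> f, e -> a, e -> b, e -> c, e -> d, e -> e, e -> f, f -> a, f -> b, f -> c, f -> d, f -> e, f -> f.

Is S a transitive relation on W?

Transitive: yes — every two-step S-path is closed by a direct edge.

Yes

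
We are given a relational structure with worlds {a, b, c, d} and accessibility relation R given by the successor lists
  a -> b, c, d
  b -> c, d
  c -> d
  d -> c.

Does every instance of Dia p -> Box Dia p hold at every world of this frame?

No

Axiom 5 corresponds to the accessibility relation being Euclidean.
Euclidean: no — a R c and a R b, but not c R b.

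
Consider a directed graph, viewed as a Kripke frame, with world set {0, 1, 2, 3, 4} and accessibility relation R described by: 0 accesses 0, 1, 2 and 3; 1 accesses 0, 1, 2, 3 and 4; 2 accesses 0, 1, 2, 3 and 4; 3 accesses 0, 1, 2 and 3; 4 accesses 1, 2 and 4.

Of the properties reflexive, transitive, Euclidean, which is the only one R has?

reflexive

Reflexive: yes — every world is R-related to itself.
Transitive: no — 0 R 1 and 1 R 4, but not 0 R 4.
Euclidean: no — 1 R 0 and 1 R 4, but not 0 R 4.
Only reflexive holds.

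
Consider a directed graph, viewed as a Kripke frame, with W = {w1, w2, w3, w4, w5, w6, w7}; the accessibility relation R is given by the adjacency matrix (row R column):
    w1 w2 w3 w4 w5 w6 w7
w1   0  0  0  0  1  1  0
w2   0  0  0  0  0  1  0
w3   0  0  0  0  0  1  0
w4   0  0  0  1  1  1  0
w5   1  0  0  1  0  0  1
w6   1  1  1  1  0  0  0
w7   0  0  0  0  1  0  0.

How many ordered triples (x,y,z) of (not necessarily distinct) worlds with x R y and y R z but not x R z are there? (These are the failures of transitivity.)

34

Enumerating: (w1,w5,w1), (w1,w5,w4), (w1,w5,w7), (w1,w6,w1), (w1,w6,w2), (w1,w6,w3), (w1,w6,w4), (w2,w6,w1), (w2,w6,w2), (w2,w6,w3), (w2,w6,w4), (w3,w6,w1), … and 22 more.
Total: 34.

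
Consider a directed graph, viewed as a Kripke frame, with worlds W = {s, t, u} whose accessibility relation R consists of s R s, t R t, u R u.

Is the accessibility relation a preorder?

Reflexive: yes — every world is R-related to itself.
Transitive: yes — every two-step R-path is closed by a direct edge.
So R is a preorder.

Yes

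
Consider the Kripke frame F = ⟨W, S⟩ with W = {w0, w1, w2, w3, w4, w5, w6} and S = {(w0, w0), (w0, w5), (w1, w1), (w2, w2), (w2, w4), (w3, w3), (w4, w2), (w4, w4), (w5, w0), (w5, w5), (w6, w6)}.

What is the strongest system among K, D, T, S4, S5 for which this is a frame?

S5

Serial (axiom D): yes — every world has a successor (e.g. w0 S w0).
Reflexive (axiom T): yes — every world is S-related to itself.
Transitive (axiom 4): yes — every two-step S-path is closed by a direct edge.
Euclidean (axiom 5): yes — any two successors of a common world are S-related.
So F validates K, D, T, S4, S5. The strongest is S5.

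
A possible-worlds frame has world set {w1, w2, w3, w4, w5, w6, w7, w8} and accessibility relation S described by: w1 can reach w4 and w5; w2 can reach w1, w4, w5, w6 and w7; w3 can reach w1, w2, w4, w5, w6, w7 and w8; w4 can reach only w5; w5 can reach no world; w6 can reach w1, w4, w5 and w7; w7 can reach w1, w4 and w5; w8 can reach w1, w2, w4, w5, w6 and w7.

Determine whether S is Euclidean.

Euclidean: no — w1 S w5 and w1 S w4, but not w5 S w4.

No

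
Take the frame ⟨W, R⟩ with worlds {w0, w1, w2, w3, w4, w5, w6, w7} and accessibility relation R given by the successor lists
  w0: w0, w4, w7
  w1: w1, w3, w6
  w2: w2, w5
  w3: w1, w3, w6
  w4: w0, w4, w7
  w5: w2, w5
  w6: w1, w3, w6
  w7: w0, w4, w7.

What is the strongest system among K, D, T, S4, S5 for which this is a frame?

Serial (axiom D): yes — every world has a successor (e.g. w0 R w0).
Reflexive (axiom T): yes — every world is R-related to itself.
Transitive (axiom 4): yes — every two-step R-path is closed by a direct edge.
Euclidean (axiom 5): yes — any two successors of a common world are R-related.
So F validates K, D, T, S4, S5. The strongest is S5.

S5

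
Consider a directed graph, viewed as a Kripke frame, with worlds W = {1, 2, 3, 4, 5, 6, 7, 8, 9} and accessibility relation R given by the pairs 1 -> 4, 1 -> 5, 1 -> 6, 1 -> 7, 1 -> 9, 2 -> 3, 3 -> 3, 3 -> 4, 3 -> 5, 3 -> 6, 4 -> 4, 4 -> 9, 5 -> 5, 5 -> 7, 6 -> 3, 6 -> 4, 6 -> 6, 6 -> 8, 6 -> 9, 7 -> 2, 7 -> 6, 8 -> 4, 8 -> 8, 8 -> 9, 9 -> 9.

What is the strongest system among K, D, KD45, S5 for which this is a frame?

Serial (axiom D): yes — every world has a successor (e.g. 1 R 4).
Euclidean (axiom 5): no — 1 R 4 and 1 R 5, but not 4 R 5.
Transitive (axiom 4): no — 1 R 6 and 6 R 3, but not 1 R 3.
Reflexive (axiom T): no — 1 is not related to itself.
So F validates K, D; KD45 would additionally require R to be Euclidean and transitive. The strongest is D.

D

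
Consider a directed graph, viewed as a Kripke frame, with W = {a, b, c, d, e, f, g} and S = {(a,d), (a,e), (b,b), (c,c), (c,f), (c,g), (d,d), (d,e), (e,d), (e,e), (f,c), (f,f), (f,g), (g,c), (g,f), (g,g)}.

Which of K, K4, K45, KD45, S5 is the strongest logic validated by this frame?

Transitive (axiom 4): yes — every two-step S-path is closed by a direct edge.
Euclidean (axiom 5): yes — any two successors of a common world are S-related.
Serial (axiom D): yes — every world has a successor (e.g. a S d).
Reflexive (axiom T): no — a is not related to itself.
So F validates K, K4, K45, KD45; S5 would additionally require S to be reflexive. The strongest is KD45.

KD45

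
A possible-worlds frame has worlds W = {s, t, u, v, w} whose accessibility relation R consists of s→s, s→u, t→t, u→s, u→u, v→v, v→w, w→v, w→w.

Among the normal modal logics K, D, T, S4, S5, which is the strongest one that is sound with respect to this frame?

S5

Serial (axiom D): yes — every world has a successor (e.g. s R s).
Reflexive (axiom T): yes — every world is R-related to itself.
Transitive (axiom 4): yes — every two-step R-path is closed by a direct edge.
Euclidean (axiom 5): yes — any two successors of a common world are R-related.
So F validates K, D, T, S4, S5. The strongest is S5.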